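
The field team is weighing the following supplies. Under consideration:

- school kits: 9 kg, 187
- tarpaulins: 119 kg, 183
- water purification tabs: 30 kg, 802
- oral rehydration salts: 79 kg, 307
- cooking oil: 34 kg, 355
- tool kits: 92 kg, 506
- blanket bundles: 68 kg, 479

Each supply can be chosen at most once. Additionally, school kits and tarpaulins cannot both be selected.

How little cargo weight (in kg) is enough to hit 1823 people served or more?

Look for the lowest-cargo combination reaching 1823.
school kits + water purification tabs + cooking oil + blanket bundles reaches 1823 using 141 kg.
Below 141 kg the best achievable stays under 1823.

141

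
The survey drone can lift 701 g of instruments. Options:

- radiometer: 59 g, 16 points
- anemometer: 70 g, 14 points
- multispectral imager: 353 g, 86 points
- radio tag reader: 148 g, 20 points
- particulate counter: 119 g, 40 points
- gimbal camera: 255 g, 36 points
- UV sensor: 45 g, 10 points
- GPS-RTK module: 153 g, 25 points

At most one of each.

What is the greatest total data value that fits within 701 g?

167

Ranking by ratio (data value/g): particulate counter 0.34, radiometer 0.27, multispectral imager 0.24, UV sensor 0.22.
Filling by ratio: radiometer + anemometer + multispectral imager + particulate counter + UV sensor for 166, with 55 g left unused.
Dropping anemometer and UV sensor frees 115 g; slotting in GPS-RTK module (153 g) lifts the total to 167 at 684 g.
Every other selection either busts 701 g or fails to beat 167.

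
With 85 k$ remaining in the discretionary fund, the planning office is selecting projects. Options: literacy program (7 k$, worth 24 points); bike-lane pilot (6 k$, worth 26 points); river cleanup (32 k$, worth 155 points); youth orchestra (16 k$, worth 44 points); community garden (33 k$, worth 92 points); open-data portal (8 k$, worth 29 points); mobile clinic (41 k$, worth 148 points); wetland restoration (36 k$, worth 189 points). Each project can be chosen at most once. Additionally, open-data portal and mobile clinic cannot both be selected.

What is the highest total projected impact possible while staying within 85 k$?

399

The ratio ordering already packs tightly: bike-lane pilot + river cleanup + open-data portal + wetland restoration, 82 k$, 399.
Runner-up literacy program + river cleanup + open-data portal + wetland restoration tops out at 397.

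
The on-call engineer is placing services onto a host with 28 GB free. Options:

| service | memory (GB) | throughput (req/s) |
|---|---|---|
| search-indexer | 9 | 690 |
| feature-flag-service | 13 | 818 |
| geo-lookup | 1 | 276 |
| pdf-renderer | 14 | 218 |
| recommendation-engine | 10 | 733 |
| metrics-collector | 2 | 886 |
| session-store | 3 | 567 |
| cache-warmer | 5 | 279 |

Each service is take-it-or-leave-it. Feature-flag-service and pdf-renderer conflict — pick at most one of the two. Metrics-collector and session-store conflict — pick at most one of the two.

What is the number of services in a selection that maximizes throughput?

The maximum throughput within 28 GB is 2864.
One optimal bundle: search-indexer + geo-lookup + recommendation-engine + metrics-collector + cache-warmer (27 GB).
All optima have 5 services.

5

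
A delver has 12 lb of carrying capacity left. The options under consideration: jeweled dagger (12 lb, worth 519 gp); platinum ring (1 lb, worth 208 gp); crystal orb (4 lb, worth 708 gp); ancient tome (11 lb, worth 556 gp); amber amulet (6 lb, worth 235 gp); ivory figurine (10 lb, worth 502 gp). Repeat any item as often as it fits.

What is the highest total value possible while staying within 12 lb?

Best packing: 12×platinum ring — 12 lb, 2496 total.

2496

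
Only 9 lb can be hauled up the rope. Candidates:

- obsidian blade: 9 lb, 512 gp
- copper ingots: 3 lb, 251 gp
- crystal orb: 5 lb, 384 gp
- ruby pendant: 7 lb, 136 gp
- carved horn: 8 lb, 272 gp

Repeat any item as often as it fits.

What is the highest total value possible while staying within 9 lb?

753

The ratio ordering already packs tightly: 3×copper ingots, 9 lb, 753.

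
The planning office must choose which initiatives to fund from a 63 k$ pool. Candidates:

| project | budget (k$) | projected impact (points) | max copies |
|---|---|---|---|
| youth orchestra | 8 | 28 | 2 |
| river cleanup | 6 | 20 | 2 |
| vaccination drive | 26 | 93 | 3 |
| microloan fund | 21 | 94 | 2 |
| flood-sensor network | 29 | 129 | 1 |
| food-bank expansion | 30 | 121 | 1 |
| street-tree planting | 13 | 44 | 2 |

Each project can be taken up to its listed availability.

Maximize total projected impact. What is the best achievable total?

267

Taking the top-ratio projects first gives 2×youth orchestra + 2×microloan fund for 244 (58 k$).
Replace 2×youth orchestra and microloan fund with flood-sensor network + street-tree planting: the trade gains 23 net, giving 267 at 63 k$.
Nothing else within 63 k$ beats 267.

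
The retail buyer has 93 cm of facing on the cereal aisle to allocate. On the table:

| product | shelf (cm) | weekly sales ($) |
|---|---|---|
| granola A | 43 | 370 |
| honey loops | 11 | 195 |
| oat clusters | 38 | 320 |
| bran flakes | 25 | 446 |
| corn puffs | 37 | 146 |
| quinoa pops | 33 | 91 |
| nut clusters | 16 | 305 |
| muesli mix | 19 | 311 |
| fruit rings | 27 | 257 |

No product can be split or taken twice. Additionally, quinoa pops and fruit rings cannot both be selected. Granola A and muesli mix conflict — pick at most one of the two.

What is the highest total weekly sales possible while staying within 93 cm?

1319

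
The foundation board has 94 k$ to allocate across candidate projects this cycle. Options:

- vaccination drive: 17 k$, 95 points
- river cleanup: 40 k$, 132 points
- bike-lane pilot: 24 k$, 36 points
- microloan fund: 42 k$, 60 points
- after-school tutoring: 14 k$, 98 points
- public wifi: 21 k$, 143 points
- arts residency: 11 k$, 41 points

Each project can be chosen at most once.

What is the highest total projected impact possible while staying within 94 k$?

The ratio heuristic lands on vaccination drive + bike-lane pilot + after-school tutoring + public wifi + arts residency (413) but leaves 7 k$ idle.
The 35 k$ tied up in bike-lane pilot and arts residency is better spent on river cleanup — total rises to 468 (92 k$).
An exhaustive check of the 128 subsets confirms 468.

468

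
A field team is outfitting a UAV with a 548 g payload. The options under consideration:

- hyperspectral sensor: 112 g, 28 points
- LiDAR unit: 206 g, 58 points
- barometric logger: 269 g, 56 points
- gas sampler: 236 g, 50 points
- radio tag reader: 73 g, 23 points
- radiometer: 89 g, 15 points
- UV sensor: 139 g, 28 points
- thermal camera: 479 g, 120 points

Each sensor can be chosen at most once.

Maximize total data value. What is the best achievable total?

LiDAR unit + barometric logger + radio tag reader uses 548 of the 548 g and totals 137.
Hyperspectral sensor + LiDAR unit + radio tag reader + UV sensor matches that 137 at 530 g; no feasible combination exceeds it.

137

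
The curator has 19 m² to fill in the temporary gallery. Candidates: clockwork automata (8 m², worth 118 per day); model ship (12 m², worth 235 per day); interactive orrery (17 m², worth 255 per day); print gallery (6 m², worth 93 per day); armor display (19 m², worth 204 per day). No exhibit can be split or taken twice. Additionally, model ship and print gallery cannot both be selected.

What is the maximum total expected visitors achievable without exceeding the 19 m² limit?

255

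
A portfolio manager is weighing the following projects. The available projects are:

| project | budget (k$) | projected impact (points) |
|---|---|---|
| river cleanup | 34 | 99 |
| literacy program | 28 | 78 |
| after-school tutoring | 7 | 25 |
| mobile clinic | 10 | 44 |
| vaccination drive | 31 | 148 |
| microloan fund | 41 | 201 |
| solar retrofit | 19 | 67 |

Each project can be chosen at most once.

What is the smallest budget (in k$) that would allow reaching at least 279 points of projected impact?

Minimise k$ subject to total projected impact ≥ 279.
after-school tutoring + mobile clinic + vaccination drive + solar retrofit reaches 284 using 67 k$.
No combination under 67 k$ hits 279.

67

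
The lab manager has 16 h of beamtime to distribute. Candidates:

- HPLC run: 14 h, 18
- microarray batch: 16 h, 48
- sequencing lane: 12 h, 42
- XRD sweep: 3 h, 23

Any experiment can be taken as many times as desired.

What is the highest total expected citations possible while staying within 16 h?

5×XRD sweep uses 15 of the 16 h and totals 115.
The spare 1 h is too small for any remaining experiment, and no exchange beats 115.

115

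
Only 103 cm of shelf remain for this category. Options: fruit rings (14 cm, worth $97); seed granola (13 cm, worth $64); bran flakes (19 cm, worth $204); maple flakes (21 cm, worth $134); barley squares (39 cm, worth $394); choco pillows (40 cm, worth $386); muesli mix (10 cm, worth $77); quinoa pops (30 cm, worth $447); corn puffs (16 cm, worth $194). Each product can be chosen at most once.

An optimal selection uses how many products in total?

4

The maximum weekly sales within 103 cm is 1142.
One optimal bundle: fruit rings + bran flakes + barley squares + quinoa pops (102 cm).
All optima have 4 products.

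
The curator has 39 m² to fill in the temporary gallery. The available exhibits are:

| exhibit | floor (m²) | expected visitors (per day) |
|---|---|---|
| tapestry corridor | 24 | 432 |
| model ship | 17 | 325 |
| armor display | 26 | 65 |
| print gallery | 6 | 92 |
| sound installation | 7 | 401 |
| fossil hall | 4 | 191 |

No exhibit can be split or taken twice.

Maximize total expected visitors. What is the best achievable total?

1024

Density check — sound installation 57.29, fossil hall 47.75, model ship 19.12, tapestry corridor 18.00 are the best per m².
Filling by ratio: model ship + print gallery + sound installation + fossil hall for 1009, with 5 m² left unused.
Dropping model ship and print gallery frees 23 m²; slotting in tapestry corridor (24 m²) lifts the total to 1024 at 35 m².
That's the maximum — no swap from here does better than 1024.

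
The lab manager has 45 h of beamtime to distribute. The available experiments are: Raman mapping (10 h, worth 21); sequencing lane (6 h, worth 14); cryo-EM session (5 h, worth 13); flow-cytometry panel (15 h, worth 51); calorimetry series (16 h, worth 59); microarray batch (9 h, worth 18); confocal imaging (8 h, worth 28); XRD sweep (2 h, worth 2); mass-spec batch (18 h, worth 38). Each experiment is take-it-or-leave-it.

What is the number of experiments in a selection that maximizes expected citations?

4

Best achievable expected citations is 152.
One optimal bundle: sequencing lane + flow-cytometry panel + calorimetry series + confocal imaging (45 h).
All optima have 4 experiments.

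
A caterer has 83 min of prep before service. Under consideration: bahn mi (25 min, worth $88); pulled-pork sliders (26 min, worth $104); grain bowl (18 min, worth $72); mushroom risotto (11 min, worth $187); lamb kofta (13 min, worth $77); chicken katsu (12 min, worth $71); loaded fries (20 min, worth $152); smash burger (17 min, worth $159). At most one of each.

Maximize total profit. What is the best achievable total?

647

By profit per min: mushroom risotto 17.00, smash burger 9.35, loaded fries 7.60, lamb kofta 5.92 lead.
Greedy by ratio would take mushroom risotto + lamb kofta + chicken katsu + loaded fries + smash burger: 73 min used, total 646.
Dropping chicken katsu frees 12 min; slotting in grain bowl (18 min) lifts the total to 647 at 79 min.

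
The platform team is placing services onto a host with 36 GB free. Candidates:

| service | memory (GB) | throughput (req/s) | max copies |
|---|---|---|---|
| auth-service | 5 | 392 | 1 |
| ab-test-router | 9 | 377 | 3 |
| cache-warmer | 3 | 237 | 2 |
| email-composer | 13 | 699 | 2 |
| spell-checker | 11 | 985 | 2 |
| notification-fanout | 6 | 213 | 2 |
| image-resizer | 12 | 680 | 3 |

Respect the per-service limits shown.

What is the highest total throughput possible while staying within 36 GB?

2836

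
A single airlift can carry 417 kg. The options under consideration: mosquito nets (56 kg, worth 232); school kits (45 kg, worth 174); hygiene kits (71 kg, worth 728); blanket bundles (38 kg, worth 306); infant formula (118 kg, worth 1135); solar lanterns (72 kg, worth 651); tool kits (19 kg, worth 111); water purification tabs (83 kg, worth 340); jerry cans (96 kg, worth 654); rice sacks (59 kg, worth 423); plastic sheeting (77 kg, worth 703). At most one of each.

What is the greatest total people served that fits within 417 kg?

The ratio heuristic lands on hygiene kits + blanket bundles + infant formula + solar lanterns + tool kits + plastic sheeting (3634) but leaves 22 kg idle.
Replace blanket bundles with rice sacks: the trade gains 117 net, giving 3751 at 416 kg.

3751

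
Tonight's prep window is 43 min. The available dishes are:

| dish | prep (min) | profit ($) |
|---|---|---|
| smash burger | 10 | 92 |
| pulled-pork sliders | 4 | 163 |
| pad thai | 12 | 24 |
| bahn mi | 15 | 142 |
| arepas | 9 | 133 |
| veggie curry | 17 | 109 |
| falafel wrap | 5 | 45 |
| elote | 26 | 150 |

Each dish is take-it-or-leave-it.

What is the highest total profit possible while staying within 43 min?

By profit per min: pulled-pork sliders 40.75, arepas 14.78, bahn mi 9.47 lead.
Best packing: smash burger + pulled-pork sliders + bahn mi + arepas + falafel wrap — 43 min, 575 total.
Every other selection either busts 43 min or fails to beat 575.

575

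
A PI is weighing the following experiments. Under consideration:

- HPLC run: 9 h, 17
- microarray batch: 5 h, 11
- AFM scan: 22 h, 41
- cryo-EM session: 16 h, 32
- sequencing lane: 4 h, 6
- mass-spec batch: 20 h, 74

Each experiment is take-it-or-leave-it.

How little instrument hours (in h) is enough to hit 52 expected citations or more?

20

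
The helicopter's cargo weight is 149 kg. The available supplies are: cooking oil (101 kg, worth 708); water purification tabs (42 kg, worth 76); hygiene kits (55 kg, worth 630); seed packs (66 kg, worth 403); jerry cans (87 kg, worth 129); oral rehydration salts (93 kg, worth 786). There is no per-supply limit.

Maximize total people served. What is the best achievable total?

Filling by ratio: 2×hygiene kits for 1260, with 39 kg left unused.
Replace hygiene kits with oral rehydration salts: the trade gains 156 net, giving 1416 at 148 kg.
Every other selection either busts 149 kg or fails to beat 1416.

1416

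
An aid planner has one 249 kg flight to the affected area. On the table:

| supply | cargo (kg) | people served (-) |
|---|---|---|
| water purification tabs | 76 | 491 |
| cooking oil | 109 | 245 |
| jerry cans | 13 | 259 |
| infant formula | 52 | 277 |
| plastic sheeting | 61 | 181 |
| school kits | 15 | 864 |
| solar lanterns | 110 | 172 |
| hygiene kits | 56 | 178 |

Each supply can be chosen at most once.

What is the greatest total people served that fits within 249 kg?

By people served per kg: school kits 57.60, jerry cans 19.92, water purification tabs 6.46 lead.
A density-first pass picks water purification tabs + jerry cans + infant formula + school kits + hygiene kits — 2069 at 212 kg.
Dropping hygiene kits frees 56 kg; slotting in plastic sheeting (61 kg) lifts the total to 2072 at 217 kg.
Nothing else within 249 kg beats 2072.

2072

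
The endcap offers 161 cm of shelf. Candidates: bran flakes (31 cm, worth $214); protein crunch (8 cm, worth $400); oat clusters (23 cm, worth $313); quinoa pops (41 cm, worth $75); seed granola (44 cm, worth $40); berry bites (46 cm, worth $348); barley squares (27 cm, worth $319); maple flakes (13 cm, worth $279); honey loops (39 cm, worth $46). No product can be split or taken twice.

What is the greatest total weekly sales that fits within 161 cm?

1873

Ranking by ratio (weekly sales/cm): protein crunch 50.00, maple flakes 21.46, oat clusters 13.61.
The ratio ordering already packs tightly: bran flakes + protein crunch + oat clusters + berry bites + barley squares + maple flakes, 148 cm, 1873.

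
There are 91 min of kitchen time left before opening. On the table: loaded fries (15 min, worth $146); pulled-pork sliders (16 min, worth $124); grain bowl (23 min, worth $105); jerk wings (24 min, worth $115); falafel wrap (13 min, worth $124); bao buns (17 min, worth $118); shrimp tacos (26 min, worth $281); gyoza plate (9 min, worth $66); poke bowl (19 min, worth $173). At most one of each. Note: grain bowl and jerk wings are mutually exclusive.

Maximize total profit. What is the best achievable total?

Loaded fries + pulled-pork sliders + falafel wrap + shrimp tacos + poke bowl uses 89 of the 91 min and totals 848.
Every other selection either busts 91 min or breaks a pairing rule or fails to beat 848.

848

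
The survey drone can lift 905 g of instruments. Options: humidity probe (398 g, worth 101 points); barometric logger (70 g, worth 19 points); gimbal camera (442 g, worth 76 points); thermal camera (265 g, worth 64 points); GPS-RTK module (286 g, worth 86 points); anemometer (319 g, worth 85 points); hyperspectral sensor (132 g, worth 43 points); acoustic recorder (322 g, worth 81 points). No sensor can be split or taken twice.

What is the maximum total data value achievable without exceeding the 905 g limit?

Taking the top-ratio sensors first gives barometric logger + GPS-RTK module + anemometer + hyperspectral sensor for 233 (807 g).
Dropping anemometer frees 319 g; slotting in humidity probe (398 g) lifts the total to 249 at 886 g.
The closest alternative, thermal camera + GPS-RTK module + anemometer, reaches only 235.

249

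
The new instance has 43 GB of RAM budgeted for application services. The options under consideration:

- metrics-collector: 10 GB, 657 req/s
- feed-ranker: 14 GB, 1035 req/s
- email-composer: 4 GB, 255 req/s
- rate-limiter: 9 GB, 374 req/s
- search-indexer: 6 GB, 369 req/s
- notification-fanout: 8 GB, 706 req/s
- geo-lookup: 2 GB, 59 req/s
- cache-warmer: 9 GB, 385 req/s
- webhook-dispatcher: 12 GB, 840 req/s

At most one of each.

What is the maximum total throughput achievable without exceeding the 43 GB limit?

The ratio heuristic lands on feed-ranker + email-composer + notification-fanout + geo-lookup + webhook-dispatcher (2895) but leaves 3 GB idle.
The 14 GB tied up in geo-lookup and webhook-dispatcher is better spent on metrics-collector + search-indexer — total rises to 3022 (42 GB).
The closest alternative, feed-ranker + search-indexer + notification-fanout + geo-lookup + webhook-dispatcher, reaches only 3009.

3022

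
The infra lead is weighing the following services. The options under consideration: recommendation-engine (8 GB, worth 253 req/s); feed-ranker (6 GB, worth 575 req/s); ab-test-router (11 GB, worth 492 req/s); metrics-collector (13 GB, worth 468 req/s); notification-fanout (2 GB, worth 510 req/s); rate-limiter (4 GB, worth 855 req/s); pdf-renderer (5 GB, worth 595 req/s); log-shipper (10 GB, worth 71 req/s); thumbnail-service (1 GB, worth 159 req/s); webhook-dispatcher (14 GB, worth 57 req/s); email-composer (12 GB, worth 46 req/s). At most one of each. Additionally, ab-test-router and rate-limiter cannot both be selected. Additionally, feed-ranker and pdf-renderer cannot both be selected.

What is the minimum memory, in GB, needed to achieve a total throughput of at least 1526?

Look for the lowest-memory combination reaching 1526.
rate-limiter + pdf-renderer + thumbnail-service reaches 1609 using 10 GB.
Any bundle with less than 10 GB falls short of 1526.

10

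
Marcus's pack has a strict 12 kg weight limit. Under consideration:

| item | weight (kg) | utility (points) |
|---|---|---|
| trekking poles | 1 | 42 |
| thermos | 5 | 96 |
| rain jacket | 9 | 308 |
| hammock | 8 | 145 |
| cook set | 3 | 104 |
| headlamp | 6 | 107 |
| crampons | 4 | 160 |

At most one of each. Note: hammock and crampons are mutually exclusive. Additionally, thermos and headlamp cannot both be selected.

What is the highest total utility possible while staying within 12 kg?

Ranking by ratio (utility/kg): trekking poles 42.00, crampons 40.00, cook set 34.67, rain jacket 34.22.
The ratio heuristic lands on trekking poles + cook set + crampons (306) but leaves 4 kg idle.
The 5 kg tied up in trekking poles and crampons is better spent on rain jacket — total rises to 412 (12 kg).
Next best is thermos + cook set + crampons at 360 (12 kg) — short by 52.

412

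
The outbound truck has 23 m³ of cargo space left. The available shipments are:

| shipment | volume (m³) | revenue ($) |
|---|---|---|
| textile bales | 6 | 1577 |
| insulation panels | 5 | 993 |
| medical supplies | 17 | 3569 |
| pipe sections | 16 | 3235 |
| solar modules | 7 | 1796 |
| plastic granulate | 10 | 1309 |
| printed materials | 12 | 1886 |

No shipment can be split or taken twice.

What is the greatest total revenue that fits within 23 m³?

5146

A density-first pass picks textile bales + insulation panels + solar modules — 4366 at 18 m³.
Dropping insulation panels and solar modules frees 12 m³; slotting in medical supplies (17 m³) lifts the total to 5146 at 23 m³.
Next best is pipe sections + solar modules at 5031 (23 m³) — short by 115.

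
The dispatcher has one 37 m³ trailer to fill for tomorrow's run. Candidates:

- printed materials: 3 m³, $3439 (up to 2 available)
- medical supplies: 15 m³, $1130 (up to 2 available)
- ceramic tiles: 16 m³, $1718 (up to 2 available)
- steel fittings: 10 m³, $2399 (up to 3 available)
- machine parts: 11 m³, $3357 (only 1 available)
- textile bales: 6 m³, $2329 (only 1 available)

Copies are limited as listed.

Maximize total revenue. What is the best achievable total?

By revenue per m³: printed materials 1146.33, textile bales 388.17, machine parts 305.18 lead.
Filling by ratio: 2×printed materials + steel fittings + machine parts + textile bales for 14963, with 4 m³ left unused.
Replace textile bales with steel fittings: the trade gains 70 net, giving 15033 at 37 m³.
Every other selection either busts 37 m³ or exceeds an availability limit or fails to beat 15033.

15033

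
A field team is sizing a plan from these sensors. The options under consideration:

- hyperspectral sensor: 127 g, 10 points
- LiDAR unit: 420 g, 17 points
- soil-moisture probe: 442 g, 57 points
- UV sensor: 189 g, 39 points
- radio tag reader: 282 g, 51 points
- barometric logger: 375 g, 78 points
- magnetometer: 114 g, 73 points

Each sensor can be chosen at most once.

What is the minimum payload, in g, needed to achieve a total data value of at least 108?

Minimise g subject to total data value ≥ 108.
UV sensor + magnetometer: 112 data value at 303 g.
Any bundle with less than 303 g falls short of 108.

303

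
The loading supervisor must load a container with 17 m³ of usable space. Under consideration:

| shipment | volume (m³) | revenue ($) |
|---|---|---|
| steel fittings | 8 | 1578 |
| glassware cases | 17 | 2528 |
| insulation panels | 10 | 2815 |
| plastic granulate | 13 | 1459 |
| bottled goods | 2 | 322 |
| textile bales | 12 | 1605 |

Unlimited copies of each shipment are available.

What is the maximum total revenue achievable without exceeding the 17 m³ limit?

Insulation panels + 3×bottled goods uses 16 of the 17 m³ and totals 3781.
The spare 1 m³ is too small for any remaining shipment, and no exchange beats 3781.

3781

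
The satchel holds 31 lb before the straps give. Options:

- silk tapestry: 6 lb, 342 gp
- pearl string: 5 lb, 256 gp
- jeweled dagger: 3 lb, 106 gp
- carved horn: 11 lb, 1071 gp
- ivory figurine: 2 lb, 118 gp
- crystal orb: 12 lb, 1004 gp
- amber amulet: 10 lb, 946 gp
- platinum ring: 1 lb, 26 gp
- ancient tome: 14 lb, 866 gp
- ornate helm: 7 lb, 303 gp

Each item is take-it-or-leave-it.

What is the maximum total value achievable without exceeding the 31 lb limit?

2535

Density check — carved horn 97.36, amber amulet 94.60, crystal orb 83.67, ancient tome 61.86 are the best per lb.
Greedy by ratio would take silk tapestry + carved horn + ivory figurine + amber amulet + platinum ring: 30 lb used, total 2503.
Replace amber amulet and platinum ring with crystal orb: the trade gains 32 net, giving 2535 at 31 lb.
The closest alternative, silk tapestry + carved horn + ivory figurine + amber amulet + platinum ring, reaches only 2503.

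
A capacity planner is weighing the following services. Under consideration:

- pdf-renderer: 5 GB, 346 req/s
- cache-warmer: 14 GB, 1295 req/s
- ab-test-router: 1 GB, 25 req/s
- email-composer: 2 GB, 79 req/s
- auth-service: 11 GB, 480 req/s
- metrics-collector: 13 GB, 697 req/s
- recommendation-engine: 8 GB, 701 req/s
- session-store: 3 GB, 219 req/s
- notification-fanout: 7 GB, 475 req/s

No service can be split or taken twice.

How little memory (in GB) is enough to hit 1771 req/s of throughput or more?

22

Minimise GB subject to total throughput ≥ 1771.
cache-warmer + recommendation-engine: 1996 throughput at 22 GB.
Any bundle with less than 22 GB falls short of 1771.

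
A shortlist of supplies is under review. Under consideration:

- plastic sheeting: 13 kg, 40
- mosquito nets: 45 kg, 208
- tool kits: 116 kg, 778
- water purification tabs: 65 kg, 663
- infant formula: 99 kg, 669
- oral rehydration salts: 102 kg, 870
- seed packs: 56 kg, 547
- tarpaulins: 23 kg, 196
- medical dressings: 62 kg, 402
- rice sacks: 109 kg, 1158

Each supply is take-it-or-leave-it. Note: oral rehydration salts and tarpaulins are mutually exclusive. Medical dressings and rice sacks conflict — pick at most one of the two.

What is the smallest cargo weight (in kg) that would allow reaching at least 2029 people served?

Minimise kg subject to total people served ≥ 2029.
plastic sheeting + water purification tabs + tarpaulins + rice sacks: 2057 people served at 210 kg.
No combination under 210 kg hits 2029.

210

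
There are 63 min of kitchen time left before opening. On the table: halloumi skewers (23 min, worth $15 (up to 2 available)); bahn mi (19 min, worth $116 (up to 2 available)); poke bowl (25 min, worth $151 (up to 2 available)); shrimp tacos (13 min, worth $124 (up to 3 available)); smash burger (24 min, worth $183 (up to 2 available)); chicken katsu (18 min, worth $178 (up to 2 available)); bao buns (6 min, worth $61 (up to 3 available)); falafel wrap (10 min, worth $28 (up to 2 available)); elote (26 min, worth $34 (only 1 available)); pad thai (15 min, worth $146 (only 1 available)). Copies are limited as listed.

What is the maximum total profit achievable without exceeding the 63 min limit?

By profit per min: bao buns 10.17, chicken katsu 9.89, pad thai 9.73, shrimp tacos 9.54 lead.
Taking the top-ratio dishes first gives 2×chicken katsu + 3×bao buns for 539 (54 min).
Dropping bao buns frees 6 min; slotting in pad thai (15 min) lifts the total to 624 at 63 min.
That's the maximum — no swap from here does better than 624.

624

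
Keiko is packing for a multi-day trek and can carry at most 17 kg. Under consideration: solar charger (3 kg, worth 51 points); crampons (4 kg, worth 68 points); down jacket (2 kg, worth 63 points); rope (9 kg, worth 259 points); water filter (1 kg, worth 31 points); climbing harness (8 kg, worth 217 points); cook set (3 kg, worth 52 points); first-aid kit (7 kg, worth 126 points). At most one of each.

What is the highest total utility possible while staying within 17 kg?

A density-first pass picks down jacket + rope + water filter + cook set — 405 at 15 kg.
The 6 kg tied up in down jacket and water filter and cook set is better spent on climbing harness — total rises to 476 (17 kg).
That's the maximum — no swap from here does better than 476.

476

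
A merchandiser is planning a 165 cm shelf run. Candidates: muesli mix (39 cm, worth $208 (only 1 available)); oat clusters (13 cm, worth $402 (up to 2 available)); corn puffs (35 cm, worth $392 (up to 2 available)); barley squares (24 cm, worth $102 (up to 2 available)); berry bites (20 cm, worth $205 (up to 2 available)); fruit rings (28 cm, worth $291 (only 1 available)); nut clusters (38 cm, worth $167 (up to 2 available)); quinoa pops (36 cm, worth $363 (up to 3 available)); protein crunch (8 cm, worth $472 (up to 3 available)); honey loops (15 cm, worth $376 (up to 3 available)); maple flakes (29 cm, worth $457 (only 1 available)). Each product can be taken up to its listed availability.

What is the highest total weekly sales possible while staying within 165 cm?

4215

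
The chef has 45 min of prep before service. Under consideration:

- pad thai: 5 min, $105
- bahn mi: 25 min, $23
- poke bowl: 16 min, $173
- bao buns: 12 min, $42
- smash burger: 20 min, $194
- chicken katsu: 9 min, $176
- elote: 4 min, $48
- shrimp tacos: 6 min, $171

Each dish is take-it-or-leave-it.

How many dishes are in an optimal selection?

5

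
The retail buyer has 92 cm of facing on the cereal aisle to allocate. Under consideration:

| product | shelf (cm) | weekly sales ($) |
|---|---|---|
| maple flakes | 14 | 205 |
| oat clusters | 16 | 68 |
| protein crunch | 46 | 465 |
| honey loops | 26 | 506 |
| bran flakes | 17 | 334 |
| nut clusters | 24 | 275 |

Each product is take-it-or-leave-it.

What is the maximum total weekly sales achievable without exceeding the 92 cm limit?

1320

The ratio ordering already packs tightly: maple flakes + honey loops + bran flakes + nut clusters, 81 cm, 1320.
That's the maximum — no swap from here does better than 1320.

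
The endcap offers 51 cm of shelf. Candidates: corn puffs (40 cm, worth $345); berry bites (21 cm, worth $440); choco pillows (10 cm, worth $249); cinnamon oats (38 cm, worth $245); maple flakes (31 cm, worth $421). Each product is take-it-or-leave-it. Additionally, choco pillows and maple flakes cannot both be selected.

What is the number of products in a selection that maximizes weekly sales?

2

Best achievable weekly sales is 689.
One optimal bundle: berry bites + choco pillows (31 cm).
Every optimal selection uses 2 products.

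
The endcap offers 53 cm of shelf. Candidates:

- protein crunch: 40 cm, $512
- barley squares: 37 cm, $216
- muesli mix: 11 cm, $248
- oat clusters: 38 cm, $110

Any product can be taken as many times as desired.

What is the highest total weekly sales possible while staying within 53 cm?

992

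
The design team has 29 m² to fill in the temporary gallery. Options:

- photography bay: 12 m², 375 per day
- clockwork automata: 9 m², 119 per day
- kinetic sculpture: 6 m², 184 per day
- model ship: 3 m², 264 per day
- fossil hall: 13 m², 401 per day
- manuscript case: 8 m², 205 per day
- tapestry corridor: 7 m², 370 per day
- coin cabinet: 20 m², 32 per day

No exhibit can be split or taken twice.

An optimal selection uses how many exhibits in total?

Best achievable expected visitors is 1219.
For example kinetic sculpture + model ship + fossil hall + tapestry corridor achieves it, using 29 m².
Every optimal selection uses 4 exhibits.

4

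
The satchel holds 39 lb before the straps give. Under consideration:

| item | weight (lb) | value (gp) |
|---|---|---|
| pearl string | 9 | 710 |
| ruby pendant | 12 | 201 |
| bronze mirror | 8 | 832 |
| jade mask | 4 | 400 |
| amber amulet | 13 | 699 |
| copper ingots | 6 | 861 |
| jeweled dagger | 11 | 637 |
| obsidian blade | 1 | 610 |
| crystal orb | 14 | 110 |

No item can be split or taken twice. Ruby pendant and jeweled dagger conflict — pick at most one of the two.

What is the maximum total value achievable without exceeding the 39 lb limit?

4050

Density check — obsidian blade 610.00, copper ingots 143.50, bronze mirror 104.00, jade mask 100.00 are the best per lb.
The ratio ordering already packs tightly: pearl string + bronze mirror + jade mask + copper ingots + jeweled dagger + obsidian blade, 39 lb, 4050.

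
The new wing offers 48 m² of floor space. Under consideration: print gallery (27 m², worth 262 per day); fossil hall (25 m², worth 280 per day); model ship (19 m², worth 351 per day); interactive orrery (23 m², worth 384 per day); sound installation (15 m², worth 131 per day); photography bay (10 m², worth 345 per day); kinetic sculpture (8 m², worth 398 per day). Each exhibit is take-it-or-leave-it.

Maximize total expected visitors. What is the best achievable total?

The ratio heuristic lands on model ship + photography bay + kinetic sculpture (1094) but leaves 11 m² idle.
Dropping model ship frees 19 m²; slotting in interactive orrery (23 m²) lifts the total to 1127 at 41 m².
Next best is model ship + photography bay + kinetic sculpture at 1094 (37 m²) — short by 33.

1127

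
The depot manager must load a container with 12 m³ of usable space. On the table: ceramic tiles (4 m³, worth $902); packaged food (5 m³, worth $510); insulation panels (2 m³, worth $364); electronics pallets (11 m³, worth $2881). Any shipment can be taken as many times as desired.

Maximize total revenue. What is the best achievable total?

Ranking by ratio (revenue/m³): electronics pallets 261.91, ceramic tiles 225.50, insulation panels 182.00.
Best packing: electronics pallets — 11 m³, 2881 total.
The spare 1 m³ is too small for any remaining shipment, and no exchange beats 2881.

2881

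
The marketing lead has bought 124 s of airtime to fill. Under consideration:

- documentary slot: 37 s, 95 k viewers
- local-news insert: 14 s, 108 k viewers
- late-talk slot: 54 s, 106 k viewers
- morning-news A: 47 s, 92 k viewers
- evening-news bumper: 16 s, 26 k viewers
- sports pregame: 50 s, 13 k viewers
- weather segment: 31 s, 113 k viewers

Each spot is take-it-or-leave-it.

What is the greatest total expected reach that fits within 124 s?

By expected reach per s: local-news insert 7.71, weather segment 3.65, documentary slot 2.57, late-talk slot 1.96 lead.
Filling by ratio: documentary slot + local-news insert + evening-news bumper + weather segment for 342, with 26 s left unused.
Replace documentary slot with late-talk slot: the trade gains 11 net, giving 353 at 115 s.
No other feasible combination exceeds 353.

353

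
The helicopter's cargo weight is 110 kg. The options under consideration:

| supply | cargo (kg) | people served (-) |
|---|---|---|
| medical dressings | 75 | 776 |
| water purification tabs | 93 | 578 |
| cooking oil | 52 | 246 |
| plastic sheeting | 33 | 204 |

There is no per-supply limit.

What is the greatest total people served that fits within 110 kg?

980

Density check — medical dressings 10.35, water purification tabs 6.22, plastic sheeting 6.18, cooking oil 4.73 are the best per kg.
Best packing: medical dressings + plastic sheeting — 108 kg, 980 total.
The spare 2 kg is too small for any remaining supply, and no exchange beats 980.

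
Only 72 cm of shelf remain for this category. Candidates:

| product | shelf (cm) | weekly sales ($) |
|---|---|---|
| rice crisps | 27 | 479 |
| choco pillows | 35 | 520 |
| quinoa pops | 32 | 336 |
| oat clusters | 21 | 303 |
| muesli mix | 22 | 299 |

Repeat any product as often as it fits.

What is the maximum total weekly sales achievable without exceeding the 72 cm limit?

1085

A density-first pass picks 2×rice crisps — 958 at 54 cm.
The 27 cm tied up in rice crisps is better spent on 2×oat clusters — total rises to 1085 (69 cm).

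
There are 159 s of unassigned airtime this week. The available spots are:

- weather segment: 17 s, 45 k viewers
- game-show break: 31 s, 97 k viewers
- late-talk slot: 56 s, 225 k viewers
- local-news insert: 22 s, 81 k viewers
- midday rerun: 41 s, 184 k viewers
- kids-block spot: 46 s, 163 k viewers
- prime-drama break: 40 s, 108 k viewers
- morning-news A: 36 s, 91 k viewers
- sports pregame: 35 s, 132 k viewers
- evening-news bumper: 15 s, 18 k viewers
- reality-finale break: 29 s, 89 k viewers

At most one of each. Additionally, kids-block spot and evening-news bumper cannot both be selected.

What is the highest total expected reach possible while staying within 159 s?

622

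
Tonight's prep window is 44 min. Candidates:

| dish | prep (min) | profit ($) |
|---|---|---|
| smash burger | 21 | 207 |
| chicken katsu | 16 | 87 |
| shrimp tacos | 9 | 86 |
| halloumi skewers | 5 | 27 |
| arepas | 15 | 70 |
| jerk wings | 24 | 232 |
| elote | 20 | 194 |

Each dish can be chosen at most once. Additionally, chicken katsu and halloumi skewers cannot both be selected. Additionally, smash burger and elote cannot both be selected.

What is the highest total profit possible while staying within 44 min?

Best packing: jerk wings + elote — 44 min, 426 total.
That's the maximum — no feasible swap from here does better than 426.

426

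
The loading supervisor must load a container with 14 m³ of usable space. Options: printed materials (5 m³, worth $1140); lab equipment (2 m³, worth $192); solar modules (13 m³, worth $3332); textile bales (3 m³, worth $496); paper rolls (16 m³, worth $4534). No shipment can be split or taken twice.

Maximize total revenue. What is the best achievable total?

The ratio ordering already packs tightly: solar modules, 13 m³, 3332.
The spare 1 m³ is too small for any remaining shipment, and no exchange beats 3332.

3332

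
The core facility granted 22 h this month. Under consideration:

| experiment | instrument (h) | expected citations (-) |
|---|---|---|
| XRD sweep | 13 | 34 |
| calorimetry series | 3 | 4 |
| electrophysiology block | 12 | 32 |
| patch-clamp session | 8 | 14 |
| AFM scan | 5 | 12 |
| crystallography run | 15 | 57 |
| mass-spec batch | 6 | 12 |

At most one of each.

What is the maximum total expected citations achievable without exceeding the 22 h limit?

Taking AFM scan + crystallography run: 20 h used, 69 in expected citations.
An exhaustive check of the 128 subsets confirms 69.

69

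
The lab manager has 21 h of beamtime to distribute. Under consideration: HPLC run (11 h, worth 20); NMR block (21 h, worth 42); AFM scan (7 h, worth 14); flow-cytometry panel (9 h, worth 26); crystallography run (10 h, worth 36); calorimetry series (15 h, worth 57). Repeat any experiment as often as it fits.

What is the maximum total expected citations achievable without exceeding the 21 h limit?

The ratio heuristic lands on calorimetry series (57) but leaves 6 h idle.
The 15 h tied up in calorimetry series is better spent on 2×crystallography run — total rises to 72 (20 h).

72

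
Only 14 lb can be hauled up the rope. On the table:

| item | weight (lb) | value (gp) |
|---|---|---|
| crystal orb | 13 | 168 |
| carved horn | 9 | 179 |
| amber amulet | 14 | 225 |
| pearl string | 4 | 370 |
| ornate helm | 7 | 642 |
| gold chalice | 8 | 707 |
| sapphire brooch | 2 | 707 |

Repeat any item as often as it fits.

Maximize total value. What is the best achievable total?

4949

Density check — sapphire brooch 353.50, pearl string 92.50, ornate helm 91.71, gold chalice 88.38 are the best per lb.
The ratio ordering already packs tightly: 7×sapphire brooch, 14 lb, 4949.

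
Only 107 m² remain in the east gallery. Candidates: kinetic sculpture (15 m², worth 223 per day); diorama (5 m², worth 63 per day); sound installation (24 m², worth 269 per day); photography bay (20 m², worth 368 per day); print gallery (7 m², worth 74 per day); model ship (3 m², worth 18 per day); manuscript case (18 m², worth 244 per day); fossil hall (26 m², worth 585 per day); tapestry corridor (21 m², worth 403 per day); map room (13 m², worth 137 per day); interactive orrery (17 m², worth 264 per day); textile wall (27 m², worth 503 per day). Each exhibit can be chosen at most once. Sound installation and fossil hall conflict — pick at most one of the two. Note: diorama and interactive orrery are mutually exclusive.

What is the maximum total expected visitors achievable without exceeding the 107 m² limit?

Diorama + photography bay + print gallery + fossil hall + tapestry corridor + textile wall uses 106 of the 107 m² and totals 1996.
Every other selection either busts 107 m² or breaks a pairing rule or fails to beat 1996.

1996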